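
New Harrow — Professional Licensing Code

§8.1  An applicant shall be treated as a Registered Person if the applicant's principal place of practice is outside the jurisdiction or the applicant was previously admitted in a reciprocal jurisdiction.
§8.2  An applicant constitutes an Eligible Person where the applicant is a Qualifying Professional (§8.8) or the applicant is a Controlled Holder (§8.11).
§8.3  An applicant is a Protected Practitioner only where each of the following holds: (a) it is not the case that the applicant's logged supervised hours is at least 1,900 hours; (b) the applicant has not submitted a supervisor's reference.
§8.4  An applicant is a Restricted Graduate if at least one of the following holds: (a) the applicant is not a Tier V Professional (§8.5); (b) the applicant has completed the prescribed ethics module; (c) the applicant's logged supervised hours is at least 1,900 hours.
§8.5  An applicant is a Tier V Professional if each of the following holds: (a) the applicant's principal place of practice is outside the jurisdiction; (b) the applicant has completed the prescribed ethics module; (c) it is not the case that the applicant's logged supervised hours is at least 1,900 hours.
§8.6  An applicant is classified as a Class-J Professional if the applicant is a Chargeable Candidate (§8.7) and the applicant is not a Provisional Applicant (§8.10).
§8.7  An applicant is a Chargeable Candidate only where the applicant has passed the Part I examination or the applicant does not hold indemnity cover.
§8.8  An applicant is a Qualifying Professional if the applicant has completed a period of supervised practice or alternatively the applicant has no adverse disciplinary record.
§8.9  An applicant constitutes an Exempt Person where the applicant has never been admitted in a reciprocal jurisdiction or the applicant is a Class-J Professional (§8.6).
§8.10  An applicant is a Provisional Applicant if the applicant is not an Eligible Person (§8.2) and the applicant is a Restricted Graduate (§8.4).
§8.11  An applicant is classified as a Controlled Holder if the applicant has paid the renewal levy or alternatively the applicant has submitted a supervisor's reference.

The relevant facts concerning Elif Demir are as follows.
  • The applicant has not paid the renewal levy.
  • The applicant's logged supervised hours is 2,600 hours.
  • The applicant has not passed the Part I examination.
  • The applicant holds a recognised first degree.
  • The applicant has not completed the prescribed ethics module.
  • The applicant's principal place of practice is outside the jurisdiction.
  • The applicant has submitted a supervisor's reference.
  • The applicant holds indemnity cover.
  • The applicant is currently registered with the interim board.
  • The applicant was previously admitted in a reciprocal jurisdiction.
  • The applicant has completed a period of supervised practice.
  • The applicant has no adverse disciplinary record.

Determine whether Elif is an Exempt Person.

No

§8.7 — Chargeable Candidate: [the applicant has passed the Part I examination? no] OR [the applicant does not hold indemnity cover? no] → not satisfied.
§8.8 — Qualifying Professional: [the applicant has completed a period of supervised practice? yes] OR [the applicant has no adverse disciplinary record? yes] → satisfied.
§8.11 — Controlled Holder: [the applicant has paid the renewal levy? no] OR [the applicant has submitted a supervisor's reference? yes] → satisfied.
§8.2 — Eligible Person: [Qualifying Professional (§8.8)? yes] OR [Controlled Holder (§8.11)? yes] → satisfied.
§8.5 — Tier V Professional: [the applicant's principal place of practice is outside the jurisdiction? yes] AND [the applicant has completed the prescribed ethics module? no] AND [applicant's logged supervised hours: 2,600 hours ≥ 1,900 hours? yes, so negated condition no] → not satisfied.
§8.4 — Restricted Graduate: [not a Tier V Professional (§8.5)? yes] OR [the applicant has completed the prescribed ethics module? no] OR [applicant's logged supervised hours: 2,600 hours ≥ 1,900 hours? yes] → satisfied.
§8.10 — Provisional Applicant: [not an Eligible Person (§8.2)? no] AND [Restricted Graduate (§8.4)? yes] → not satisfied.
§8.6 — Class-J Professional: [Chargeable Candidate (§8.7)? no] AND [not a Provisional Applicant (§8.10)? yes] → not satisfied.
§8.9 — Exempt Person: [the applicant has never been admitted in a reciprocal jurisdiction? no] OR [Class-J Professional (§8.6)? no] → not satisfied.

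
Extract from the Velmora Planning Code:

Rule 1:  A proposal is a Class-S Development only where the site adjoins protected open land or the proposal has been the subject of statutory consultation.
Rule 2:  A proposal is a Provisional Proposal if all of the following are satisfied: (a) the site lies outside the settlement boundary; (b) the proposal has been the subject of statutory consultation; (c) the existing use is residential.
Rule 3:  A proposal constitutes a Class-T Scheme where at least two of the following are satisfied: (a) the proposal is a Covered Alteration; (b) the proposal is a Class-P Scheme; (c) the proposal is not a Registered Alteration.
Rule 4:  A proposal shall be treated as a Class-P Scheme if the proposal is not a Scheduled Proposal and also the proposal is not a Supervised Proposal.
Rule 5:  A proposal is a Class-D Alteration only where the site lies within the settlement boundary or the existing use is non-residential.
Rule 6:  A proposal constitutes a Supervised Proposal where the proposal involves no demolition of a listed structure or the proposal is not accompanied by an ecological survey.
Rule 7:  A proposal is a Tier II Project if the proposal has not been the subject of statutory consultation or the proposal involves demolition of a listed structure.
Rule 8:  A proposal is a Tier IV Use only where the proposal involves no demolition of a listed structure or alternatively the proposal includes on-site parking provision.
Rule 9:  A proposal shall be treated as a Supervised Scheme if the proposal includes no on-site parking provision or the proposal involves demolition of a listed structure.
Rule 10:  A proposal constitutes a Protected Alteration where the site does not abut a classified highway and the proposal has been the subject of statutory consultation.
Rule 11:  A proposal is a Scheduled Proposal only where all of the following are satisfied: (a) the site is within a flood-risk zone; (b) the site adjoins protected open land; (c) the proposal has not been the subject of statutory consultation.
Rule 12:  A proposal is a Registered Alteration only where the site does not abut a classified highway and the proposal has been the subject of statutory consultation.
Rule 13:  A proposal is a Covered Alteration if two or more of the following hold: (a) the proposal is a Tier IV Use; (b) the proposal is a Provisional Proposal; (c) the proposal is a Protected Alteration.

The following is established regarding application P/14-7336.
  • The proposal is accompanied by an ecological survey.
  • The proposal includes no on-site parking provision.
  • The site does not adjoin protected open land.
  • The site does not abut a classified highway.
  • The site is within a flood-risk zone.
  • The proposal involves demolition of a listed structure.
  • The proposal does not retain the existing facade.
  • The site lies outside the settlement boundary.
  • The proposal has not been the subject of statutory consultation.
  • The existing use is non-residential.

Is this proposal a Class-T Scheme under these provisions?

Yes

rule 8 — Tier IV Use: [the proposal involves no demolition of a listed structure? no] OR [the proposal includes on-site parking provision? no] → not satisfied.
rule 2 — Provisional Proposal: [the site lies outside the settlement boundary? yes] AND [the proposal has been the subject of statutory consultation? no] AND [the existing use is residential? no] → not satisfied.
rule 10 — Protected Alteration: [the site does not abut a classified highway? yes] AND [the proposal has been the subject of statutory consultation? no] → not satisfied.
rule 13 — Covered Alteration: Tier IV Use (rule 8)? no; Provisional Proposal (rule 2)? no; Protected Alteration (rule 10)? no — 0 of 3 hold (need ≥2) → not satisfied.
rule 11 — Scheduled Proposal: [the site is within a flood-risk zone? yes] AND [the site adjoins protected open land? no] AND [the proposal has not been the subject of statutory consultation? yes] → not satisfied.
rule 6 — Supervised Proposal: [the proposal involves no demolition of a listed structure? no] OR [the proposal is not accompanied by an ecological survey? no] → not satisfied.
rule 4 — Class-P Scheme: [not a Scheduled Proposal (rule 11)? yes] AND [not a Supervised Proposal (rule 6)? yes] → satisfied.
rule 12 — Registered Alteration: [the site does not abut a classified highway? yes] AND [the proposal has been the subject of statutory consultation? no] → not satisfied.
rule 3 — Class-T Scheme: Covered Alteration (rule 13)? no; Class-P Scheme (rule 4)? yes; not a Registered Alteration (rule 12)? yes — 2 of 3 hold (need ≥2) → satisfied.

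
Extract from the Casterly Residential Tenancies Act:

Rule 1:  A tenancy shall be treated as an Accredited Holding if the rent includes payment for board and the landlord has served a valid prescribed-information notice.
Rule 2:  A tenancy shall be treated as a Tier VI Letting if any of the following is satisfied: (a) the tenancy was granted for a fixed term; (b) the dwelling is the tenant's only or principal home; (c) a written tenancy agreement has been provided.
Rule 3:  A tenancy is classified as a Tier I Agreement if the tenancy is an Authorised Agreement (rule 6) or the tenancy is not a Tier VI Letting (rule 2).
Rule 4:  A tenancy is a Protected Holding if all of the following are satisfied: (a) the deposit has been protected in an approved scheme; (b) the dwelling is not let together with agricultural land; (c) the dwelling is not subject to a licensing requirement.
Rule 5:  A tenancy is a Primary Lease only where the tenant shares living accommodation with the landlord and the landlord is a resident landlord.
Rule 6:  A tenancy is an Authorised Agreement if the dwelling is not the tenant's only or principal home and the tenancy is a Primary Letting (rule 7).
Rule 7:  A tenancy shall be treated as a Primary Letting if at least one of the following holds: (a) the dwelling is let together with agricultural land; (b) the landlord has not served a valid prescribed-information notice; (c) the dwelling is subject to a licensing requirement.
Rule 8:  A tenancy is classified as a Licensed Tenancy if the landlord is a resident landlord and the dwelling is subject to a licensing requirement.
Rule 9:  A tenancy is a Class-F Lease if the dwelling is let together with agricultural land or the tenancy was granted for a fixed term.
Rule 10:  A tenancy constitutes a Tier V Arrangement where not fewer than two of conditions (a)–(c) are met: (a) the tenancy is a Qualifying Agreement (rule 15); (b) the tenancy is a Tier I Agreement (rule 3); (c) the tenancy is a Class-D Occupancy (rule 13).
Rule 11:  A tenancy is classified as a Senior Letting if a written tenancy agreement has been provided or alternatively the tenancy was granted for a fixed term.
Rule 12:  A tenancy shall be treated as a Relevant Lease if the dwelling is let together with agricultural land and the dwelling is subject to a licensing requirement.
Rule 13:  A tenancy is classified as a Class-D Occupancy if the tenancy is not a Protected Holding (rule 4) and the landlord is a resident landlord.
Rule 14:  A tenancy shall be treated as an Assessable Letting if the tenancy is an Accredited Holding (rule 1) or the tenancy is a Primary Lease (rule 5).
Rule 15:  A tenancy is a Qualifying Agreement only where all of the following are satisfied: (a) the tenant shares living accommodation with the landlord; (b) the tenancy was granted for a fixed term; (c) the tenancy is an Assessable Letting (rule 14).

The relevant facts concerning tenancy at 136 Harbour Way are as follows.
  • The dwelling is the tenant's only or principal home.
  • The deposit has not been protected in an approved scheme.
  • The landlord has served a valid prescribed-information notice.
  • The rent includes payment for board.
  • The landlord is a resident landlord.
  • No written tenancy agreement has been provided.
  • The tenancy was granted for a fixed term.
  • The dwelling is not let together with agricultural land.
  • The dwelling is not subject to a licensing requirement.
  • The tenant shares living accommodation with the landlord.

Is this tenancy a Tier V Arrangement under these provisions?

Under rule 1: the rent includes payment for board? yes; and the landlord has served a valid prescribed-information notice? yes. So the tenancy is an Accredited Holding.
Under rule 5: the tenant shares living accommodation with the landlord? yes; and the landlord is a resident landlord? yes. So the tenancy is a Primary Lease.
Under rule 14: Accredited Holding (rule 1)? yes; or Primary Lease (rule 5)? yes. So the tenancy is an Assessable Letting.
Under rule 15: the tenant shares living accommodation with the landlord? yes; and the tenancy was granted for a fixed term? yes; and Assessable Letting (rule 14)? yes. So the tenancy is a Qualifying Agreement.
Under rule 7: the dwelling is let together with agricultural land? no; or the landlord has not served a valid prescribed-information notice? no; or the dwelling is subject to a licensing requirement? no. So the tenancy is not a Primary Letting.
Under rule 6: the dwelling is not the tenant's only or principal home? no; and Primary Letting (rule 7)? no. So the tenancy is not an Authorised Agreement.
Under rule 2: the tenancy was granted for a fixed term? yes; or the dwelling is the tenant's only or principal home? yes; or a written tenancy agreement has been provided? no. So the tenancy is a Tier VI Letting.
Under rule 3: Authorised Agreement (rule 6)? no; or not a Tier VI Letting (rule 2)? no. So the tenancy is not a Tier I Agreement.
Under rule 4: the deposit has been protected in an approved scheme? no; and the dwelling is not let together with agricultural land? yes; and the dwelling is not subject to a licensing requirement? yes. So the tenancy is not a Protected Holding.
Under rule 13: not a Protected Holding (rule 4)? yes; and the landlord is a resident landlord? yes. So the tenancy is a Class-D Occupancy.
Under rule 10: Qualifying Agreement (rule 15)? yes; Tier I Agreement (rule 3)? no; Class-D Occupancy (rule 13)? yes — 2 of 3 hold (need ≥2) → satisfied.

Yes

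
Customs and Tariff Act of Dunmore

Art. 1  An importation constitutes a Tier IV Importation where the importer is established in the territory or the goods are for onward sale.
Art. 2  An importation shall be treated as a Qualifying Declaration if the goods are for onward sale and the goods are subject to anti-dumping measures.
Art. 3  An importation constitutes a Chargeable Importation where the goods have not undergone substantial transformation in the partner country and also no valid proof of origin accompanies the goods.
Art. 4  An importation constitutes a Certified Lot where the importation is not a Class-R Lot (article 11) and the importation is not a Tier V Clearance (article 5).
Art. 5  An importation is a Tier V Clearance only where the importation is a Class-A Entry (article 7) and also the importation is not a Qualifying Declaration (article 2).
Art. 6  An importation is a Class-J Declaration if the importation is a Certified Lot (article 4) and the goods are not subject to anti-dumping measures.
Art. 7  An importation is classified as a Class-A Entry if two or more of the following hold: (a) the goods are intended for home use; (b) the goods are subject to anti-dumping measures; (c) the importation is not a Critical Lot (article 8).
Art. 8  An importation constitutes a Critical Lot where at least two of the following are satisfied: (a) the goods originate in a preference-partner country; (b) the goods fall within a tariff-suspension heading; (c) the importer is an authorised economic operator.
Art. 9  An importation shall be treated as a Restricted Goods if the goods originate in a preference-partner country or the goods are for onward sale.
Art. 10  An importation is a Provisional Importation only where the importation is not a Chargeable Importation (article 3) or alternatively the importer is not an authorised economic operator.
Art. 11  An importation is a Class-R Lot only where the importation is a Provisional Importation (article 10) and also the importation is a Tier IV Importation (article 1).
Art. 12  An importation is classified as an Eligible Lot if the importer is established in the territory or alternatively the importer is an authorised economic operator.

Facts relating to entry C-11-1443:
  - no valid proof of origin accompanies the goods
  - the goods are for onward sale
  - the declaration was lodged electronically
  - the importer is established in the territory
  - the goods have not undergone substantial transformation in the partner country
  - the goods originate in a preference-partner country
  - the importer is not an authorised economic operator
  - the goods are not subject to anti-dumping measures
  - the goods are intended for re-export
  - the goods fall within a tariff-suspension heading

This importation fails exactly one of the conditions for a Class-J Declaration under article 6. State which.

Certified Lot

Under article 3: the goods have not undergone substantial transformation in the partner country? yes; and no valid proof of origin accompanies the goods? yes. So the importation is a Chargeable Importation.
Under article 10: not a Chargeable Importation (article 3)? no; or the importer is not an authorised economic operator? yes. So the importation is a Provisional Importation.
Under article 1: the importer is established in the territory? yes; or the goods are for onward sale? yes. So the importation is a Tier IV Importation.
Under article 11: Provisional Importation (article 10)? yes; and Tier IV Importation (article 1)? yes. So the importation is a Class-R Lot.
Under article 8: the goods originate in a preference-partner country? yes; the goods fall within a tariff-suspension heading? yes; the importer is an authorised economic operator? no — 2 of 3 hold (need ≥2) → satisfied.
Under article 7: the goods are intended for home use? no; the goods are subject to anti-dumping measures? no; not a Critical Lot (article 8)? no — 0 of 3 hold (need ≥2) → not satisfied.
Under article 2: the goods are for onward sale? yes; and the goods are subject to anti-dumping measures? no. So the importation is not a Qualifying Declaration.
Under article 5: Class-A Entry (article 7)? no; and not a Qualifying Declaration (article 2)? yes. So the importation is not a Tier V Clearance.
Under article 4: not a Class-R Lot (article 11)? no; and not a Tier V Clearance (article 5)? yes. So the importation is not a Certified Lot.
Under article 6: Certified Lot (article 4)? no; and the goods are not subject to anti-dumping measures? yes. So the importation is not a Class-J Declaration.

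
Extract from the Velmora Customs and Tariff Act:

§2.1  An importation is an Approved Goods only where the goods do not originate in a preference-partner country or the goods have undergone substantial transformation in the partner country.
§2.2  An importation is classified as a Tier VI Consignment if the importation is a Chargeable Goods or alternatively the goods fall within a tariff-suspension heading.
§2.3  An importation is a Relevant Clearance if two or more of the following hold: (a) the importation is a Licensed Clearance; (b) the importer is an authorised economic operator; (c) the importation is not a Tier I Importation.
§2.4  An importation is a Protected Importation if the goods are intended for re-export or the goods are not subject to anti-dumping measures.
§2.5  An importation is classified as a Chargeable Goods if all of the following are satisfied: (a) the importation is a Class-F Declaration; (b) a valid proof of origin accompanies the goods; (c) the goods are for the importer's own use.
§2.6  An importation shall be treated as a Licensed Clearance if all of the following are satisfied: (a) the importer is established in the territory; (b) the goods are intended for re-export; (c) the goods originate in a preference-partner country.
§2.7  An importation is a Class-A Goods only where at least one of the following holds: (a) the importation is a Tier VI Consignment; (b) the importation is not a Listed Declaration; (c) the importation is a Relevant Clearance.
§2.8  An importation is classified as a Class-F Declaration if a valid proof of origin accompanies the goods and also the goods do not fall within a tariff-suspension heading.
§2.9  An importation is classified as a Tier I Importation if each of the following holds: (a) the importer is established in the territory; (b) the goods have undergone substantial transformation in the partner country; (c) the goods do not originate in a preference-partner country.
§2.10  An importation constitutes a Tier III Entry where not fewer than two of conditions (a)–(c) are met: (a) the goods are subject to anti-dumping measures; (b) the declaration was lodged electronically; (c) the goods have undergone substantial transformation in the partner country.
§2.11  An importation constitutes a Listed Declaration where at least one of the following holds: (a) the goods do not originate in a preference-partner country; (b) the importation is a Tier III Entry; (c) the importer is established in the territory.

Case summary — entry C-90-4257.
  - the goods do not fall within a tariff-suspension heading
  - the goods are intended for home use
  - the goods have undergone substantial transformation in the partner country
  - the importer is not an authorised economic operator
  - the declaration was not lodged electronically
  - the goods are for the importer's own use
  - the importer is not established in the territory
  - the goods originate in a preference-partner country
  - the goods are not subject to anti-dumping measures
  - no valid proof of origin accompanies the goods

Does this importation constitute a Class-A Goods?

Under §2.8: a valid proof of origin accompanies the goods? no; and the goods do not fall within a tariff-suspension heading? yes. So the importation is not a Class-F Declaration.
Under §2.5: Class-F Declaration (§2.8)? no; and a valid proof of origin accompanies the goods? no; and the goods are for the importer's own use? yes. So the importation is not a Chargeable Goods.
Under §2.2: Chargeable Goods (§2.5)? no; or the goods fall within a tariff-suspension heading? no. So the importation is not a Tier VI Consignment.
Under §2.10: the goods are subject to anti-dumping measures? no; the declaration was lodged electronically? no; the goods have undergone substantial transformation in the partner country? yes — 1 of 3 hold (need ≥2) → not satisfied.
Under §2.11: the goods do not originate in a preference-partner country? no; or Tier III Entry (§2.10)? no; or the importer is established in the territory? no. So the importation is not a Listed Declaration.
Under §2.6: the importer is established in the territory? no; and the goods are intended for re-export? no; and the goods originate in a preference-partner country? yes. So the importation is not a Licensed Clearance.
Under §2.9: the importer is established in the territory? no; and the goods have undergone substantial transformation in the partner country? yes; and the goods do not originate in a preference-partner country? no. So the importation is not a Tier I Importation.
Under §2.3: Licensed Clearance (§2.6)? no; the importer is an authorised economic operator? no; not a Tier I Importation (§2.9)? yes — 1 of 3 hold (need ≥2) → not satisfied.
Under §2.7: Tier VI Consignment (§2.2)? no; or not a Listed Declaration (§2.11)? yes; or Relevant Clearance (§2.3)? no. So the importation is a Class-A Goods.

Yes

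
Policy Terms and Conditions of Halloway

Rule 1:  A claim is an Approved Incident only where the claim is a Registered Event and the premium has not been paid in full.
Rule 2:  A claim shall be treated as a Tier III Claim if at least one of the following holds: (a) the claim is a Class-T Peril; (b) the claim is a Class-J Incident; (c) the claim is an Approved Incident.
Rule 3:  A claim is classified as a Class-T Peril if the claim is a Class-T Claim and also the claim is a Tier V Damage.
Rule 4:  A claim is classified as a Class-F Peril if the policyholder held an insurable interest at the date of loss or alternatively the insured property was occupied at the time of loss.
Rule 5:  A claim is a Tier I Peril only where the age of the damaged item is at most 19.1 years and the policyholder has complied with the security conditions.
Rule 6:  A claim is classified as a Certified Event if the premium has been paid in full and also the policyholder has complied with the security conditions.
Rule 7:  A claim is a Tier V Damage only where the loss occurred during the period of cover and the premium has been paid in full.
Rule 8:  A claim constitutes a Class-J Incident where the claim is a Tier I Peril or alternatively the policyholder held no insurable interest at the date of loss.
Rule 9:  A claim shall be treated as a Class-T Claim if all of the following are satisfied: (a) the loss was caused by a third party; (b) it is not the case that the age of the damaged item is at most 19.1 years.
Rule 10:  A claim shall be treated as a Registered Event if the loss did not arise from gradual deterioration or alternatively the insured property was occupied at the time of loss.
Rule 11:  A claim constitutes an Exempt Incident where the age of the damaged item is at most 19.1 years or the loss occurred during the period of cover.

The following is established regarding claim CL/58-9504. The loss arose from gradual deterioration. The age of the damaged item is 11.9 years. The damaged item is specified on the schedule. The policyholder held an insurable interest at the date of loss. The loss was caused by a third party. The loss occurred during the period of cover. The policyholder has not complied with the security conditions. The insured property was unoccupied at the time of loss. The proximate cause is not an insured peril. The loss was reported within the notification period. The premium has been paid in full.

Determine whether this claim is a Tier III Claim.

rule 9 — Class-T Claim: [the loss was caused by a third party? yes] AND [age of the damaged item: 11.9 years ≤ 19.1 years? yes, so negated condition no] → not satisfied.
rule 7 — Tier V Damage: [the loss occurred during the period of cover? yes] AND [the premium has been paid in full? yes] → satisfied.
rule 3 — Class-T Peril: [Class-T Claim (rule 9)? no] AND [Tier V Damage (rule 7)? yes] → not satisfied.
rule 5 — Tier I Peril: [age of the damaged item: 11.9 years ≤ 19.1 years? yes] AND [the policyholder has complied with the security conditions? no] → not satisfied.
rule 8 — Class-J Incident: [Tier I Peril (rule 5)? no] OR [the policyholder held no insurable interest at the date of loss? no] → not satisfied.
rule 10 — Registered Event: [the loss did not arise from gradual deterioration? no] OR [the insured property was occupied at the time of loss? no] → not satisfied.
rule 1 — Approved Incident: [Registered Event (rule 10)? no] AND [the premium has not been paid in full? no] → not satisfied.
rule 2 — Tier III Claim: [Class-T Peril (rule 3)? no] OR [Class-J Incident (rule 8)? no] OR [Approved Incident (rule 1)? no] → not satisfied.

No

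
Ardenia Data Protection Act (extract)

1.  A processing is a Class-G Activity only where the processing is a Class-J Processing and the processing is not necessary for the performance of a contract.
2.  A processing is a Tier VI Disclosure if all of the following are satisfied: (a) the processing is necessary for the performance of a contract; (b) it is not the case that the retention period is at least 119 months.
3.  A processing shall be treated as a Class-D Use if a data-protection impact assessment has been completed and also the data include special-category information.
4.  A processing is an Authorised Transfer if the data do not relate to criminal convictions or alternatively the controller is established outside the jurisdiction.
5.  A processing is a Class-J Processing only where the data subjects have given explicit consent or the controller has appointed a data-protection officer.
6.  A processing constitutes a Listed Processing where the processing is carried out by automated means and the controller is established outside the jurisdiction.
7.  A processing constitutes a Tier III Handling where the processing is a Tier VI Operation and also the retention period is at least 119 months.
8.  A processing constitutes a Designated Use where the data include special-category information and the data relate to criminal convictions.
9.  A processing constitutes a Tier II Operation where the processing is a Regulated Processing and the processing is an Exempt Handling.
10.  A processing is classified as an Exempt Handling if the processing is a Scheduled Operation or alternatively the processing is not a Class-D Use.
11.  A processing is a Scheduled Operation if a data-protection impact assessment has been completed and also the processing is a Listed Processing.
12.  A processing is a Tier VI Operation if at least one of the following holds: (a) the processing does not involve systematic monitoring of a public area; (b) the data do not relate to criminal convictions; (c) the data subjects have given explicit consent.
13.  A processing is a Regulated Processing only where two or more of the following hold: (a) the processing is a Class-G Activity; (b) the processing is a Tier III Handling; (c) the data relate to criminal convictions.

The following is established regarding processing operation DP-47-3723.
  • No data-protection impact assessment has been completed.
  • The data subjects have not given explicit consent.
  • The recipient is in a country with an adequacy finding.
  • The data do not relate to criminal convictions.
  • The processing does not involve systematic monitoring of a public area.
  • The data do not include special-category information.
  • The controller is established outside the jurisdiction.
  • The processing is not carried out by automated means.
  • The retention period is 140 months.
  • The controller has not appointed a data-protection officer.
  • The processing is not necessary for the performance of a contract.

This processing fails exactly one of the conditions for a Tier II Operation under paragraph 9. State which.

Regulated Processing

paragraph 5 — Class-J Processing: [the data subjects have given explicit consent? no] OR [the controller has appointed a data-protection officer? no] → not satisfied.
paragraph 1 — Class-G Activity: [Class-J Processing (paragraph 5)? no] AND [the processing is not necessary for the performance of a contract? yes] → not satisfied.
paragraph 12 — Tier VI Operation: [the processing does not involve systematic monitoring of a public area? yes] OR [the data do not relate to criminal convictions? yes] OR [the data subjects have given explicit consent? no] → satisfied.
paragraph 7 — Tier III Handling: [Tier VI Operation (paragraph 12)? yes] AND [retention period: 140 months ≥ 119 months? yes] → satisfied.
paragraph 13 — Regulated Processing: Class-G Activity (paragraph 1)? no; Tier III Handling (paragraph 7)? yes; the data relate to criminal convictions? no — 1 of 3 hold (need ≥2) → not satisfied.
paragraph 6 — Listed Processing: [the processing is carried out by automated means? no] AND [the controller is established outside the jurisdiction? yes] → not satisfied.
paragraph 11 — Scheduled Operation: [a data-protection impact assessment has been completed? no] AND [Listed Processing (paragraph 6)? no] → not satisfied.
paragraph 3 — Class-D Use: [a data-protection impact assessment has been completed? no] AND [the data include special-category information? no] → not satisfied.
paragraph 10 — Exempt Handling: [Scheduled Operation (paragraph 11)? no] OR [not a Class-D Use (paragraph 3)? yes] → satisfied.
paragraph 9 — Tier II Operation: [Regulated Processing (paragraph 13)? no] AND [Exempt Handling (paragraph 10)? yes] → not satisfied.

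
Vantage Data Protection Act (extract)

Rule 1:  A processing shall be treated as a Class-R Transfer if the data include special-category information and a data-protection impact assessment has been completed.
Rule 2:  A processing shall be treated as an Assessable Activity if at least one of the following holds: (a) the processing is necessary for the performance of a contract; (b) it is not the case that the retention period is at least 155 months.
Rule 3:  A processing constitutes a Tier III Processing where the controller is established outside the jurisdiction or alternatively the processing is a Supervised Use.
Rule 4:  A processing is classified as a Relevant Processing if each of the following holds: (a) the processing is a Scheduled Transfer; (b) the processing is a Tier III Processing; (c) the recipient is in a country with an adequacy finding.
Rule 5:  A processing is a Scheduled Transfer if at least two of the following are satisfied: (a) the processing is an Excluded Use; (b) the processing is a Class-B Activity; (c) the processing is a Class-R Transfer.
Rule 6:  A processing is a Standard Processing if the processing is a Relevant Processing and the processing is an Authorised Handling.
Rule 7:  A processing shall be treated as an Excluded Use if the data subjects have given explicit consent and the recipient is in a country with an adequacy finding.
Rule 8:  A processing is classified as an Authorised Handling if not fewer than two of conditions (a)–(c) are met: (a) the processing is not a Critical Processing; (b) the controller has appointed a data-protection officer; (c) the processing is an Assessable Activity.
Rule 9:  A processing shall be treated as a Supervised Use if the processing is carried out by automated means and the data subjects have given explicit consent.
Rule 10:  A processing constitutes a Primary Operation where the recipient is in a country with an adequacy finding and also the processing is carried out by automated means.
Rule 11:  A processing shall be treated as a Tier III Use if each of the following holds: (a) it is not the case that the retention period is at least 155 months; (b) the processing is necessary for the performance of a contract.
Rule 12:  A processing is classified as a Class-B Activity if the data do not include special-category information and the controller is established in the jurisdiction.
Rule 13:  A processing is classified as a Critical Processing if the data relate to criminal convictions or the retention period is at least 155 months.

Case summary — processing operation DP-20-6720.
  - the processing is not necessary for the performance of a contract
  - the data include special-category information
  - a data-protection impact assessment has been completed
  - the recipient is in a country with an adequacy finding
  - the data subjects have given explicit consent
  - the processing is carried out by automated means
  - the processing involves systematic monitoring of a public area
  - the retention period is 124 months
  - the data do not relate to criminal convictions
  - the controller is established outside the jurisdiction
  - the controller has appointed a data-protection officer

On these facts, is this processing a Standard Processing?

rule 7 — Excluded Use: [the data subjects have given explicit consent? yes] AND [the recipient is in a country with an adequacy finding? yes] → satisfied.
rule 12 — Class-B Activity: [the data do not include special-category information? no] AND [the controller is established in the jurisdiction? no] → not satisfied.
rule 1 — Class-R Transfer: [the data include special-category information? yes] AND [a data-protection impact assessment has been completed? yes] → satisfied.
rule 5 — Scheduled Transfer: Excluded Use (rule 7)? yes; Class-B Activity (rule 12)? no; Class-R Transfer (rule 1)? yes — 2 of 3 hold (need ≥2) → satisfied.
rule 9 — Supervised Use: [the processing is carried out by automated means? yes] AND [the data subjects have given explicit consent? yes] → satisfied.
rule 3 — Tier III Processing: [the controller is established outside the jurisdiction? yes] OR [Supervised Use (rule 9)? yes] → satisfied.
rule 4 — Relevant Processing: [Scheduled Transfer (rule 5)? yes] AND [Tier III Processing (rule 3)? yes] AND [the recipient is in a country with an adequacy finding? yes] → satisfied.
rule 13 — Critical Processing: [the data relate to criminal convictions? no] OR [retention period: 124 months ≥ 155 months? no] → not satisfied.
rule 2 — Assessable Activity: [the processing is necessary for the performance of a contract? no] OR [retention period: 124 months ≥ 155 months? no, so negated condition yes] → satisfied.
rule 8 — Authorised Handling: not a Critical Processing (rule 13)? yes; the controller has appointed a data-protection officer? yes; Assessable Activity (rule 2)? yes — 3 of 3 hold (need ≥2) → satisfied.
rule 6 — Standard Processing: [Relevant Processing (rule 4)? yes] AND [Authorised Handling (rule 8)? yes] → satisfied.

Yes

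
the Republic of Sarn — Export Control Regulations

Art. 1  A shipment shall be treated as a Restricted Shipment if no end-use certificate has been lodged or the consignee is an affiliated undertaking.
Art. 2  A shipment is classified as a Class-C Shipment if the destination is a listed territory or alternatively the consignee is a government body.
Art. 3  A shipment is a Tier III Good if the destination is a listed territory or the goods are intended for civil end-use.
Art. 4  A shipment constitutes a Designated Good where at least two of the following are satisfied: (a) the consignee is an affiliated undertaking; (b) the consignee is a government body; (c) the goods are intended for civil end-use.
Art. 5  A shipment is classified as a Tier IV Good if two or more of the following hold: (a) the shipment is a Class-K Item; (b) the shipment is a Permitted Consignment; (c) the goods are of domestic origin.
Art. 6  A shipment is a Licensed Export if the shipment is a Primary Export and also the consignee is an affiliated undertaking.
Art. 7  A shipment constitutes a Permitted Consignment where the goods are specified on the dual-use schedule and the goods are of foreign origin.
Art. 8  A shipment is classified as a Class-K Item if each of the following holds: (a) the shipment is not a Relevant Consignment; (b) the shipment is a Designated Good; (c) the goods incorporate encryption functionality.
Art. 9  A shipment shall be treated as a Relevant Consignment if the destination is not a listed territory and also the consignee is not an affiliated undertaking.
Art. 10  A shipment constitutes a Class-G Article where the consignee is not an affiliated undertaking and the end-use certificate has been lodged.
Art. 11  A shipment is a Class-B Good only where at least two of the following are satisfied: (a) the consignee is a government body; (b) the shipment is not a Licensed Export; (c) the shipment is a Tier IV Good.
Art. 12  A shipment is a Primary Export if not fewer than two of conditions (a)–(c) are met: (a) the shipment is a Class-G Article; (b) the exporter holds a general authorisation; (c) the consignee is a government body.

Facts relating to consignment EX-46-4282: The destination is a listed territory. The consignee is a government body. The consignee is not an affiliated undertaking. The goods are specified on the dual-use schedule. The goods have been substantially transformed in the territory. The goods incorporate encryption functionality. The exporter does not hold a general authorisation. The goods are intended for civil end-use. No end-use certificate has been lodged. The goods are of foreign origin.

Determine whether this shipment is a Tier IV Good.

Under article 9: the destination is not a listed territory? no; and the consignee is not an affiliated undertaking? yes. So the shipment is not a Relevant Consignment.
Under article 4: the consignee is an affiliated undertaking? no; the consignee is a government body? yes; the goods are intended for civil end-use? yes — 2 of 3 hold (need ≥2) → satisfied.
Under article 8: not a Relevant Consignment (article 9)? yes; and Designated Good (article 4)? yes; and the goods incorporate encryption functionality? yes. So the shipment is a Class-K Item.
Under article 7: the goods are specified on the dual-use schedule? yes; and the goods are of foreign origin? yes. So the shipment is a Permitted Consignment.
Under article 5: Class-K Item (article 8)? yes; Permitted Consignment (article 7)? yes; the goods are of domestic origin? no — 2 of 3 hold (need ≥2) → satisfied.

Yes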